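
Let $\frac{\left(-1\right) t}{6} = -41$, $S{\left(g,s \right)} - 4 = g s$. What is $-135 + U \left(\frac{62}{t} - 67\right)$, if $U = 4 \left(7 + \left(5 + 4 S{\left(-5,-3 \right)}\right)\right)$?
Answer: $- \frac{2906525}{123} \approx -23630.0$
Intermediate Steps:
$S{\left(g,s \right)} = 4 + g s$
$t = 246$ ($t = \left(-6\right) \left(-41\right) = 246$)
$U = 352$ ($U = 4 \left(7 + \left(5 + 4 \left(4 - -15\right)\right)\right) = 4 \left(7 + \left(5 + 4 \left(4 + 15\right)\right)\right) = 4 \left(7 + \left(5 + 4 \cdot 19\right)\right) = 4 \left(7 + \left(5 + 76\right)\right) = 4 \left(7 + 81\right) = 4 \cdot 88 = 352$)
$-135 + U \left(\frac{62}{t} - 67\right) = -135 + 352 \left(\frac{62}{246} - 67\right) = -135 + 352 \left(62 \cdot \frac{1}{246} - 67\right) = -135 + 352 \left(\frac{31}{123} - 67\right) = -135 + 352 \left(- \frac{8210}{123}\right) = -135 - \frac{2889920}{123} = - \frac{2906525}{123}$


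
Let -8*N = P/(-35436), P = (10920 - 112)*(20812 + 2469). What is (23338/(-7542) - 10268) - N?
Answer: -497041849331/44543052 ≈ -11159.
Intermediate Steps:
P = 251621048 (P = 10808*23281 = 251621048)
N = 31452631/35436 (N = -31452631/(-35436) = -31452631*(-1)/35436 = -1/8*(-62905262/8859) = 31452631/35436 ≈ 887.59)
(23338/(-7542) - 10268) - N = (23338/(-7542) - 10268) - 1*31452631/35436 = (23338*(-1/7542) - 10268) - 31452631/35436 = (-11669/3771 - 10268) - 31452631/35436 = -38732297/3771 - 31452631/35436 = -497041849331/44543052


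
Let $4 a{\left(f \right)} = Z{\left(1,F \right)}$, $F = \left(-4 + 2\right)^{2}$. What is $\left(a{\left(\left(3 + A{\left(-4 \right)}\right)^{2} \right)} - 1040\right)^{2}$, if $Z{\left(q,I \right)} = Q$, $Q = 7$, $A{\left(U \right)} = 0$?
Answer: $\frac{17247409}{16} \approx 1.078 \cdot 10^{6}$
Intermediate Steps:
$F = 4$ ($F = \left(-2\right)^{2} = 4$)
$Z{\left(q,I \right)} = 7$
$a{\left(f \right)} = \frac{7}{4}$ ($a{\left(f \right)} = \frac{1}{4} \cdot 7 = \frac{7}{4}$)
$\left(a{\left(\left(3 + A{\left(-4 \right)}\right)^{2} \right)} - 1040\right)^{2} = \left(\frac{7}{4} - 1040\right)^{2} = \left(- \frac{4153}{4}\right)^{2} = \frac{17247409}{16}$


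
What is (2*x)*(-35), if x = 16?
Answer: -1120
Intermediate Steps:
(2*x)*(-35) = (2*16)*(-35) = 32*(-35) = -1120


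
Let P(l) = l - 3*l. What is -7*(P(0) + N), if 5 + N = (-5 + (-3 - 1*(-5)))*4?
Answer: 119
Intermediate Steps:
P(l) = -2*l
N = -17 (N = -5 + (-5 + (-3 - 1*(-5)))*4 = -5 + (-5 + (-3 + 5))*4 = -5 + (-5 + 2)*4 = -5 - 3*4 = -5 - 12 = -17)
-7*(P(0) + N) = -7*(-2*0 - 17) = -7*(0 - 17) = -7*(-17) = 119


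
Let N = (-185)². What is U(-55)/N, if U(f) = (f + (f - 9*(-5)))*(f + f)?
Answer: 286/1369 ≈ 0.20891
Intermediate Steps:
U(f) = 2*f*(45 + 2*f) (U(f) = (f + (f + 45))*(2*f) = (f + (45 + f))*(2*f) = (45 + 2*f)*(2*f) = 2*f*(45 + 2*f))
N = 34225
U(-55)/N = (2*(-55)*(45 + 2*(-55)))/34225 = (2*(-55)*(45 - 110))*(1/34225) = (2*(-55)*(-65))*(1/34225) = 7150*(1/34225) = 286/1369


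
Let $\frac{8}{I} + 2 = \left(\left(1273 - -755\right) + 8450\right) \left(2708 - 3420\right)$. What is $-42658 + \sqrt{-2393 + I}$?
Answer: $-42658 + \frac{i \sqrt{33296586734087149}}{3730169} \approx -42658.0 + 48.918 i$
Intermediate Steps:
$I = - \frac{4}{3730169}$ ($I = \frac{8}{-2 + \left(\left(1273 - -755\right) + 8450\right) \left(2708 - 3420\right)} = \frac{8}{-2 + \left(\left(1273 + 755\right) + 8450\right) \left(-712\right)} = \frac{8}{-2 + \left(2028 + 8450\right) \left(-712\right)} = \frac{8}{-2 + 10478 \left(-712\right)} = \frac{8}{-2 - 7460336} = \frac{8}{-7460338} = 8 \left(- \frac{1}{7460338}\right) = - \frac{4}{3730169} \approx -1.0723 \cdot 10^{-6}$)
$-42658 + \sqrt{-2393 + I} = -42658 + \sqrt{-2393 - \frac{4}{3730169}} = -42658 + \sqrt{- \frac{8926294421}{3730169}} = -42658 + \frac{i \sqrt{33296586734087149}}{3730169}$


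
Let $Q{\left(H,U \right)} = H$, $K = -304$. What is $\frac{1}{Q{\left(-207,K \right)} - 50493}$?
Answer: $- \frac{1}{50700} \approx -1.9724 \cdot 10^{-5}$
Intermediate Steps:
$\frac{1}{Q{\left(-207,K \right)} - 50493} = \frac{1}{-207 - 50493} = \frac{1}{-50700} = - \frac{1}{50700}$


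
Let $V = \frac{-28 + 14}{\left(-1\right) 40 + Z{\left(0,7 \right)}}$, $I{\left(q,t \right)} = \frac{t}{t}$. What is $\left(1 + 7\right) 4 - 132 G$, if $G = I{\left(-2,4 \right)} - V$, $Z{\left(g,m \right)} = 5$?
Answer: $- \frac{236}{5} \approx -47.2$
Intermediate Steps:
$I{\left(q,t \right)} = 1$
$V = \frac{2}{5}$ ($V = \frac{-28 + 14}{\left(-1\right) 40 + 5} = - \frac{14}{-40 + 5} = - \frac{14}{-35} = \left(-14\right) \left(- \frac{1}{35}\right) = \frac{2}{5} \approx 0.4$)
$G = \frac{3}{5}$ ($G = 1 - \frac{2}{5} = \frac{3}{5} \approx 0.6$)
$\left(1 + 7\right) 4 - 132 G = \left(1 + 7\right) 4 - \frac{396}{5} = 8 \cdot 4 - \frac{396}{5} = 32 - \frac{396}{5} = - \frac{236}{5}$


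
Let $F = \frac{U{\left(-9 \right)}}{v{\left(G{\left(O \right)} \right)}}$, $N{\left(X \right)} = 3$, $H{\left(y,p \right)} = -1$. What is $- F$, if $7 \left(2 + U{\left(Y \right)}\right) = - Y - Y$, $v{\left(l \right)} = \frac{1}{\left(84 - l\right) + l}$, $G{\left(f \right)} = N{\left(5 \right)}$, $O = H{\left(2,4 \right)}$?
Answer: $-48$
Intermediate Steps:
$O = -1$
$G{\left(f \right)} = 3$
$v{\left(l \right)} = \frac{1}{84}$
$U{\left(Y \right)} = -2 - \frac{2 Y}{7}$ ($U{\left(Y \right)} = -2 + \frac{- Y - Y}{7} = -2 + \frac{\left(-2\right) Y}{7} = -2 - \frac{2 Y}{7}$)
$F = 48$ ($F = \left(-2 - - \frac{18}{7}\right) \frac{1}{\frac{1}{84}} = \left(-2 + \frac{18}{7}\right) 84 = \frac{4}{7} \cdot 84 = 48$)
$- F = \left(-1\right) 48 = -48$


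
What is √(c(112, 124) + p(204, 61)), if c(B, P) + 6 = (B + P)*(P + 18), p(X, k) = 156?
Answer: √33662 ≈ 183.47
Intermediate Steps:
c(B, P) = -6 + (18 + P)*(B + P) (c(B, P) = -6 + (B + P)*(P + 18) = -6 + (B + P)*(18 + P) = -6 + (18 + P)*(B + P))
√(c(112, 124) + p(204, 61)) = √((-6 + 124² + 18*112 + 18*124 + 112*124) + 156) = √((-6 + 15376 + 2016 + 2232 + 13888) + 156) = √(33506 + 156) = √33662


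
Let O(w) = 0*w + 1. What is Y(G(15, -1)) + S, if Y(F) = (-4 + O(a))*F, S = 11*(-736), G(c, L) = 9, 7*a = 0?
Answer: -8123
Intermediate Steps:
a = 0 (a = (⅐)*0 = 0)
O(w) = 1 (O(w) = 0 + 1 = 1)
S = -8096
Y(F) = -3*F (Y(F) = (-4 + 1)*F = -3*F)
Y(G(15, -1)) + S = -3*9 - 8096 = -27 - 8096 = -8123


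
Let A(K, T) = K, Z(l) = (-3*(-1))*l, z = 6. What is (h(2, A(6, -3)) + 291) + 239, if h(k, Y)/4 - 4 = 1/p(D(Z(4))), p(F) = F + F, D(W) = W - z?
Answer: 1639/3 ≈ 546.33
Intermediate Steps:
Z(l) = 3*l
D(W) = -6 + W (D(W) = W - 1*6 = W - 6 = -6 + W)
p(F) = 2*F
h(k, Y) = 49/3 (h(k, Y) = 16 + 4/((2*(-6 + 3*4))) = 16 + 4/((2*(-6 + 12))) = 16 + 4/((2*6)) = 16 + 4/12 = 16 + 4*(1/12) = 16 + 1/3 = 49/3)
(h(2, A(6, -3)) + 291) + 239 = (49/3 + 291) + 239 = 922/3 + 239 = 1639/3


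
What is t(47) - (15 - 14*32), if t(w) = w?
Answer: 480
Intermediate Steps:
t(47) - (15 - 14*32) = 47 - (15 - 14*32) = 47 - (15 - 448) = 47 - 1*(-433) = 47 + 433 = 480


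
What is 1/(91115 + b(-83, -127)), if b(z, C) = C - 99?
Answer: 1/90889 ≈ 1.1002e-5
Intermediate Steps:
b(z, C) = -99 + C
1/(91115 + b(-83, -127)) = 1/(91115 + (-99 - 127)) = 1/(91115 - 226) = 1/90889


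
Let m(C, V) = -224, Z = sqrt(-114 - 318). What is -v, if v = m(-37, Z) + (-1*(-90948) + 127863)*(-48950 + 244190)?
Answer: -42720659416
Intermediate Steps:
Z = 12*I*sqrt(3) (Z = sqrt(-432) = 12*I*sqrt(3) ≈ 20.785*I)
v = 42720659416 (v = -224 + (-1*(-90948) + 127863)*(-48950 + 244190) = -224 + (90948 + 127863)*195240 = -224 + 218811*195240 = -224 + 42720659640 = 42720659416)
-v = -1*42720659416 = -42720659416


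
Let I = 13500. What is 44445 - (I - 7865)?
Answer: 38810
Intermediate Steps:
44445 - (I - 7865) = 44445 - (13500 - 7865) = 44445 - 1*5635 = 44445 - 5635 = 38810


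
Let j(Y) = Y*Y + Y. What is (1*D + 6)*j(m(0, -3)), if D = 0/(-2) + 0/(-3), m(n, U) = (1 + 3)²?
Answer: 1632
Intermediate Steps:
m(n, U) = 16 (m(n, U) = 4² = 16)
D = 0 (D = 0*(-½) + 0*(-⅓) = 0 + 0 = 0)
j(Y) = Y + Y² (j(Y) = Y² + Y = Y + Y²)
(1*D + 6)*j(m(0, -3)) = (1*0 + 6)*(16*(1 + 16)) = (0 + 6)*(16*17) = 6*272 = 1632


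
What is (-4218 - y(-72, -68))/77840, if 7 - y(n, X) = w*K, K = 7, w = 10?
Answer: -831/15568 ≈ -0.053379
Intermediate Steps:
y(n, X) = -63 (y(n, X) = 7 - 10*7 = 7 - 1*70 = 7 - 70 = -63)
(-4218 - y(-72, -68))/77840 = (-4218 - 1*(-63))/77840 = (-4218 + 63)*(1/77840) = -4155*1/77840 = -831/15568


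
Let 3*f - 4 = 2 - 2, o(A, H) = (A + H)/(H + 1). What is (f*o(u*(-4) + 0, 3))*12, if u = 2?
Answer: -20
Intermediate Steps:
o(A, H) = (A + H)/(1 + H)
f = 4/3 (f = 4/3 + (2 - 2)/3 = 4/3 + (⅓)*0 = 4/3 + 0 = 4/3 ≈ 1.3333)
(f*o(u*(-4) + 0, 3))*12 = (4*(((2*(-4) + 0) + 3)/(1 + 3))/3)*12 = (4*(((-8 + 0) + 3)/4)/3)*12 = (4*((-8 + 3)/4)/3)*12 = (4*((¼)*(-5))/3)*12 = ((4/3)*(-5/4))*12 = -5/3*12 = -20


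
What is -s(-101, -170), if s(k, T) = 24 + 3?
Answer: -27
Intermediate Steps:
s(k, T) = 27
-s(-101, -170) = -1*27 = -27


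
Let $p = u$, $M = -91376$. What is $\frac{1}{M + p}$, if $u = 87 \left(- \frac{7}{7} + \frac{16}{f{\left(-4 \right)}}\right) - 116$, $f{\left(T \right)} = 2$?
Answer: $- \frac{1}{90883} \approx -1.1003 \cdot 10^{-5}$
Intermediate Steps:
$u = 493$ ($u = 87 \left(- \frac{7}{7} + \frac{16}{2}\right) - 116 = 87 \left(\left(-7\right) \frac{1}{7} + 16 \cdot \frac{1}{2}\right) - 116 = 87 \left(-1 + 8\right) - 116 = 87 \cdot 7 - 116 = 609 - 116 = 493$)
$p = 493$
$\frac{1}{M + p} = \frac{1}{-91376 + 493} = \frac{1}{-90883} = - \frac{1}{90883}$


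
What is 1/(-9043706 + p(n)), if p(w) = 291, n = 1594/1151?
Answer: -1/9043415 ≈ -1.1058e-7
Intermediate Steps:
n = 1594/1151 (n = 1594*(1/1151) = 1594/1151 ≈ 1.3849)
1/(-9043706 + p(n)) = 1/(-9043706 + 291) = 1/(-9043415) = -1/9043415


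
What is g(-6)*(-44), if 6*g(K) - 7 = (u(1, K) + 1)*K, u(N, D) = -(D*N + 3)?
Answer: 374/3 ≈ 124.67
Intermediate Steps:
u(N, D) = -3 - D*N (u(N, D) = -(3 + D*N) = -3 - D*N)
g(K) = 7/6 + K*(-2 - K)/6 (g(K) = 7/6 + (((-3 - 1*K*1) + 1)*K)/6 = 7/6 + (((-3 - K) + 1)*K)/6 = 7/6 + ((-2 - K)*K)/6 = 7/6 + (K*(-2 - K))/6 = 7/6 + K*(-2 - K)/6)
g(-6)*(-44) = (7/6 + (⅙)*(-6) - ⅙*(-6)*(3 - 6))*(-44) = (7/6 - 1 - ⅙*(-6)*(-3))*(-44) = (7/6 - 1 - 3)*(-44) = -17/6*(-44) = 374/3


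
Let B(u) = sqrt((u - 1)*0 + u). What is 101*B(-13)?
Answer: 101*I*sqrt(13) ≈ 364.16*I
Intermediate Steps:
B(u) = sqrt(u) (B(u) = sqrt((-1 + u)*0 + u) = sqrt(0 + u) = sqrt(u))
101*B(-13) = 101*sqrt(-13) = 101*(I*sqrt(13)) = 101*I*sqrt(13)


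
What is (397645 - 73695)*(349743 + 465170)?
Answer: 263991066350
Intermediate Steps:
(397645 - 73695)*(349743 + 465170) = 323950*814913 = 263991066350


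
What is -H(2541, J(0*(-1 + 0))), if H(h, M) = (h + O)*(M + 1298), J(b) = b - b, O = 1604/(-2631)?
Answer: -8675529566/2631 ≈ -3.2974e+6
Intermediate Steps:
O = -1604/2631 (O = 1604*(-1/2631) = -1604/2631 ≈ -0.60965)
J(b) = 0
H(h, M) = (1298 + M)*(-1604/2631 + h) (H(h, M) = (h - 1604/2631)*(M + 1298) = (-1604/2631 + h)*(1298 + M) = (1298 + M)*(-1604/2631 + h))
-H(2541, J(0*(-1 + 0))) = -(-2081992/2631 + 1298*2541 - 1604/2631*0 + 0*2541) = -(-2081992/2631 + 3298218 + 0 + 0) = -1*8675529566/2631 = -8675529566/2631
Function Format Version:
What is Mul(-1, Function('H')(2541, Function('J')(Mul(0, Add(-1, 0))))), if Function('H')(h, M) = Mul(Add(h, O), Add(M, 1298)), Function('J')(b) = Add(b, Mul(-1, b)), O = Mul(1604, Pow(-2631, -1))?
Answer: Rational(-8675529566, 2631) ≈ -3.2974e+6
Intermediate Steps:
O = Rational(-1604, 2631) (O = Mul(1604, Rational(-1, 2631)) = Rational(-1604, 2631) ≈ -0.60965)
Function('J')(b) = 0
Function('H')(h, M) = Mul(Add(1298, M), Add(Rational(-1604, 2631), h)) (Function('H')(h, M) = Mul(Add(h, Rational(-1604, 2631)), Add(M, 1298)) = Mul(Add(Rational(-1604, 2631), h), Add(1298, M)) = Mul(Add(1298, M), Add(Rational(-1604, 2631), h)))
Mul(-1, Function('H')(2541, Function('J')(Mul(0, Add(-1, 0))))) = Mul(-1, Add(Rational(-2081992, 2631), Mul(1298, 2541), Mul(Rational(-1604, 2631), 0), Mul(0, 2541))) = Mul(-1, Add(Rational(-2081992, 2631), 3298218, 0, 0)) = Mul(-1, Rational(8675529566, 2631)) = Rational(-8675529566, 2631)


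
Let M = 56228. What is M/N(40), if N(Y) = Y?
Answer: 14057/10 ≈ 1405.7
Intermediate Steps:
M/N(40) = 56228/40 = 56228*(1/40) = 14057/10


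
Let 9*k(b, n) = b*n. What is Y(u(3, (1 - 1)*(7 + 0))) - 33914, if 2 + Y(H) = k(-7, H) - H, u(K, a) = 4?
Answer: -305308/9 ≈ -33923.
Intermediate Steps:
k(b, n) = b*n/9 (k(b, n) = (b*n)/9 = b*n/9)
Y(H) = -2 - 16*H/9 (Y(H) = -2 + ((⅑)*(-7)*H - H) = -2 + (-7*H/9 - H) = -2 - 16*H/9)
Y(u(3, (1 - 1)*(7 + 0))) - 33914 = (-2 - 16/9*4) - 33914 = (-2 - 64/9) - 33914 = -82/9 - 33914 = -305308/9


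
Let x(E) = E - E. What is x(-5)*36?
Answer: 0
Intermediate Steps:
x(E) = 0
x(-5)*36 = 0*36 = 0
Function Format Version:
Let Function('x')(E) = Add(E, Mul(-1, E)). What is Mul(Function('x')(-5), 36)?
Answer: 0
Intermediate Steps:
Function('x')(E) = 0
Mul(Function('x')(-5), 36) = Mul(0, 36) = 0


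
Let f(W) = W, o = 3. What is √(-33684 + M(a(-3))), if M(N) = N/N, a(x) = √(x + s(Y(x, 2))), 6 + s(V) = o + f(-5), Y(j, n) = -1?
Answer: I*√33683 ≈ 183.53*I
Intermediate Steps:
s(V) = -8 (s(V) = -6 + (3 - 5) = -6 - 2 = -8)
a(x) = √(-8 + x) (a(x) = √(x - 8) = √(-8 + x))
M(N) = 1
√(-33684 + M(a(-3))) = √(-33684 + 1) = √(-33683) = I*√33683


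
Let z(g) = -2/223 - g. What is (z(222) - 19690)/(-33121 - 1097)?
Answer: 740063/1271769 ≈ 0.58192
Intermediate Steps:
z(g) = -2/223 - g (z(g) = -2*1/223 - g = -2/223 - g)
(z(222) - 19690)/(-33121 - 1097) = ((-2/223 - 1*222) - 19690)/(-33121 - 1097) = ((-2/223 - 222) - 19690)/(-34218) = (-49508/223 - 19690)*(-1/34218) = -4440378/223*(-1/34218) = 740063/1271769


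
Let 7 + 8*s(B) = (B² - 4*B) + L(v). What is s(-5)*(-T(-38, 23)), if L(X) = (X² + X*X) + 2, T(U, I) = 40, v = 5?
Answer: -450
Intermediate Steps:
L(X) = 2 + 2*X² (L(X) = (X² + X²) + 2 = 2*X² + 2 = 2 + 2*X²)
s(B) = 45/8 - B/2 + B²/8 (s(B) = -7/8 + ((B² - 4*B) + (2 + 2*5²))/8 = -7/8 + ((B² - 4*B) + (2 + 2*25))/8 = -7/8 + ((B² - 4*B) + (2 + 50))/8 = -7/8 + ((B² - 4*B) + 52)/8 = -7/8 + (52 + B² - 4*B)/8 = -7/8 + (13/2 - B/2 + B²/8) = 45/8 - B/2 + B²/8)
s(-5)*(-T(-38, 23)) = (45/8 - ½*(-5) + (⅛)*(-5)²)*(-1*40) = (45/8 + 5/2 + (⅛)*25)*(-40) = (45/8 + 5/2 + 25/8)*(-40) = (45/4)*(-40) = -450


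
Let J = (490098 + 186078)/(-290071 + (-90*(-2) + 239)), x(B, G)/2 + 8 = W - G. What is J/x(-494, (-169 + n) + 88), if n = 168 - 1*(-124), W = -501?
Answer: 14087/8689560 ≈ 0.0016211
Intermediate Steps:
n = 292 (n = 168 + 124 = 292)
x(B, G) = -1018 - 2*G (x(B, G) = -16 + 2*(-501 - G) = -16 + (-1002 - 2*G) = -1018 - 2*G)
J = -169044/72413 (J = 676176/(-290071 + (180 + 239)) = 676176/(-290071 + 419) = 676176/(-289652) = 676176*(-1/289652) = -169044/72413 ≈ -2.3344)
J/x(-494, (-169 + n) + 88) = -169044/(72413*(-1018 - 2*((-169 + 292) + 88))) = -169044/(72413*(-1018 - 2*(123 + 88))) = -169044/(72413*(-1018 - 2*211)) = -169044/(72413*(-1018 - 422)) = -169044/72413/(-1440) = -169044/72413*(-1/1440) = 14087/8689560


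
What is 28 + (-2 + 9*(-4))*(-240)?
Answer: 9148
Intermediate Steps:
28 + (-2 + 9*(-4))*(-240) = 28 + (-2 - 36)*(-240) = 28 - 38*(-240) = 28 + 9120 = 9148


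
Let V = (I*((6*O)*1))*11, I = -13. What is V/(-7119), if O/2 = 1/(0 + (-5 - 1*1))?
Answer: -286/7119 ≈ -0.040174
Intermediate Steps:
O = -⅓ (O = 2/(0 + (-5 - 1*1)) = 2/(0 + (-5 - 1)) = 2/(0 - 6) = 2/(-6) = 2*(-⅙) = -⅓ ≈ -0.33333)
V = 286 (V = -13*6*(-⅓)*11 = -(-26)*11 = -13*(-2)*11 = 26*11 = 286)
V/(-7119) = 286/(-7119) = 286*(-1/7119) = -286/7119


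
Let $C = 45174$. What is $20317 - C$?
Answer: $-24857$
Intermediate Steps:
$20317 - C = 20317 - 45174 = -24857$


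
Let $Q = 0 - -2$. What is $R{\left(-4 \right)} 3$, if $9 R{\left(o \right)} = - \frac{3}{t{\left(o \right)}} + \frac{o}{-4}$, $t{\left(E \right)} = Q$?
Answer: $- \frac{1}{6} \approx -0.16667$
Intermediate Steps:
$Q = 2$ ($Q = 0 + 2 = 2$)
$t{\left(E \right)} = 2$
$R{\left(o \right)} = - \frac{1}{6} - \frac{o}{36}$ ($R{\left(o \right)} = \frac{- \frac{3}{2} + \frac{o}{-4}}{9} = \frac{\left(-3\right) \frac{1}{2} + o \left(- \frac{1}{4}\right)}{9} = \frac{- \frac{3}{2} - \frac{o}{4}}{9} = - \frac{1}{6} - \frac{o}{36}$)
$R{\left(-4 \right)} 3 = \left(- \frac{1}{6} - - \frac{1}{9}\right) 3 = \left(- \frac{1}{6} + \frac{1}{9}\right) 3 = \left(- \frac{1}{18}\right) 3 = - \frac{1}{6}$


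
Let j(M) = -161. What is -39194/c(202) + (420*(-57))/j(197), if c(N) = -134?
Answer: 679871/1541 ≈ 441.19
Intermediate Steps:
-39194/c(202) + (420*(-57))/j(197) = -39194/(-134) + (420*(-57))/(-161) = -39194*(-1/134) - 23940*(-1/161) = 19597/67 + 3420/23 = 679871/1541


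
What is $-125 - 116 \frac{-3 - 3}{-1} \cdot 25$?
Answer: $-17525$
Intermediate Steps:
$-125 - 116 \frac{-3 - 3}{-1} \cdot 25 = -125 - 116 \left(-6\right) \left(-1\right) 25 = -125 - 116 \cdot 6 \cdot 25 = -125 - 17400 = -17525$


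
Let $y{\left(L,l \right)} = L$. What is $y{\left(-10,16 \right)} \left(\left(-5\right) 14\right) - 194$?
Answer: $506$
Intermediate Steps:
$y{\left(-10,16 \right)} \left(\left(-5\right) 14\right) - 194 = - 10 \left(\left(-5\right) 14\right) - 194 = \left(-10\right) \left(-70\right) - 194 = 700 - 194 = 506$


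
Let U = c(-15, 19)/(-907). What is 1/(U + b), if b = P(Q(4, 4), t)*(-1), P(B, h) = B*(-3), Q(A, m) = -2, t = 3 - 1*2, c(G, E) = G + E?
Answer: -907/5446 ≈ -0.16654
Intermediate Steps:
c(G, E) = E + G
t = 1 (t = 3 - 2 = 1)
P(B, h) = -3*B
b = -6 (b = -3*(-2)*(-1) = 6*(-1) = -6)
U = -4/907 (U = (19 - 15)/(-907) = 4*(-1/907) = -4/907 ≈ -0.0044101)
1/(U + b) = 1/(-4/907 - 6) = 1/(-5446/907) = -907/5446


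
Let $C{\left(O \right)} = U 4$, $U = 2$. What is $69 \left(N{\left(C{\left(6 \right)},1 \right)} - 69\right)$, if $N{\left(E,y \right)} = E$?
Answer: $-4209$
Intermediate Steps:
$C{\left(O \right)} = 8$ ($C{\left(O \right)} = 2 \cdot 4 = 8$)
$69 \left(N{\left(C{\left(6 \right)},1 \right)} - 69\right) = 69 \left(8 - 69\right) = 69 \left(-61\right) = -4209$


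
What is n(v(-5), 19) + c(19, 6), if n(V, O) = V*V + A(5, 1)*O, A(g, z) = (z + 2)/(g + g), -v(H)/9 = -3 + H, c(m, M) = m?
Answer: 52087/10 ≈ 5208.7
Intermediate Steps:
v(H) = 27 - 9*H (v(H) = -9*(-3 + H) = 27 - 9*H)
A(g, z) = (2 + z)/(2*g) (A(g, z) = (2 + z)/((2*g)) = (2 + z)*(1/(2*g)) = (2 + z)/(2*g))
n(V, O) = V² + 3*O/10 (n(V, O) = V*V + ((½)*(2 + 1)/5)*O = V² + ((½)*(⅕)*3)*O = V² + 3*O/10)
n(v(-5), 19) + c(19, 6) = ((27 - 9*(-5))² + (3/10)*19) + 19 = ((27 + 45)² + 57/10) + 19 = (72² + 57/10) + 19 = (5184 + 57/10) + 19 = 51897/10 + 19 = 52087/10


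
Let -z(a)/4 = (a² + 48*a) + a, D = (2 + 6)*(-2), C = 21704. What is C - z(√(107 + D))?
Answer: 22068 + 196*√91 ≈ 23938.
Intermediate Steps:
D = -16 (D = 8*(-2) = -16)
z(a) = -196*a - 4*a² (z(a) = -4*((a² + 48*a) + a) = -4*(a² + 49*a) = -196*a - 4*a²)
C - z(√(107 + D)) = 21704 - (-4)*√(107 - 16)*(49 + √(107 - 16)) = 21704 - (-4)*√91*(49 + √91) = 21704 + 4*√91*(49 + √91)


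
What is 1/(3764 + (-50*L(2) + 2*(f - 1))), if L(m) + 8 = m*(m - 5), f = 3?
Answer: 1/4468 ≈ 0.00022381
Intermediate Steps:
L(m) = -8 + m*(-5 + m) (L(m) = -8 + m*(m - 5) = -8 + m*(-5 + m))
1/(3764 + (-50*L(2) + 2*(f - 1))) = 1/(3764 + (-50*(-8 + 2² - 5*2) + 2*(3 - 1))) = 1/(3764 + (-50*(-8 + 4 - 10) + 2*2)) = 1/(3764 + (-50*(-14) + 4)) = 1/(3764 + (700 + 4)) = 1/(3764 + 704) = 1/4468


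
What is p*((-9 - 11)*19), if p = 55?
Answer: -20900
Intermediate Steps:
p*((-9 - 11)*19) = 55*((-9 - 11)*19) = 55*(-20*19) = 55*(-380) = -20900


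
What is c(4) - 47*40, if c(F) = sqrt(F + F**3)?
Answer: -1880 + 2*sqrt(17) ≈ -1871.8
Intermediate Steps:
c(4) - 47*40 = sqrt(4 + 4**3) - 47*40 = sqrt(4 + 64) - 1880 = sqrt(68) - 1880 = 2*sqrt(17) - 1880 = -1880 + 2*sqrt(17)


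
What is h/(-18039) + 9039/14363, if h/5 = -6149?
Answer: 604644956/259094157 ≈ 2.3337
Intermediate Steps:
h = -30745 (h = 5*(-6149) = -30745)
h/(-18039) + 9039/14363 = -30745/(-18039) + 9039/14363 = -30745*(-1/18039) + 9039*(1/14363) = 30745/18039 + 9039/14363 = 604644956/259094157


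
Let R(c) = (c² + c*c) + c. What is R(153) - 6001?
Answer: 40970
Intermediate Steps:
R(c) = c + 2*c² (R(c) = (c² + c²) + c = 2*c² + c = c + 2*c²)
R(153) - 6001 = 153*(1 + 2*153) - 6001 = 153*(1 + 306) - 6001 = 153*307 - 6001 = 46971 - 6001 = 40970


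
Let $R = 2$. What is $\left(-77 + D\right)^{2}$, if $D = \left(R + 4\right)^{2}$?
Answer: $1681$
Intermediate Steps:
$D = 36$ ($D = \left(2 + 4\right)^{2} = 6^{2} = 36$)
$\left(-77 + D\right)^{2} = \left(-77 + 36\right)^{2} = \left(-41\right)^{2} = 1681$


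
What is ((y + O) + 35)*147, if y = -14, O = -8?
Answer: 1911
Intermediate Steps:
((y + O) + 35)*147 = ((-14 - 8) + 35)*147 = (-22 + 35)*147 = 13*147 = 1911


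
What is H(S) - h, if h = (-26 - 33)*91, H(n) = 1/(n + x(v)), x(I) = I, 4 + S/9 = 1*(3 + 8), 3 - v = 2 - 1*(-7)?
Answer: 306034/57 ≈ 5369.0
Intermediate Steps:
v = -6 (v = 3 - (2 - 1*(-7)) = 3 - (2 + 7) = 3 - 1*9 = 3 - 9 = -6)
S = 63 (S = -36 + 9*(1*(3 + 8)) = -36 + 9*(1*11) = -36 + 9*11 = -36 + 99 = 63)
H(n) = 1/(-6 + n) (H(n) = 1/(n - 6) = 1/(-6 + n))
h = -5369 (h = -59*91 = -5369)
H(S) - h = 1/(-6 + 63) - 1*(-5369) = 1/57 + 5369 = 306034/57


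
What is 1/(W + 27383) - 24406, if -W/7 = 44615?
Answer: -6953806333/284922 ≈ -24406.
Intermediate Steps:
W = -312305 (W = -7*44615 = -312305)
1/(W + 27383) - 24406 = 1/(-312305 + 27383) - 24406 = 1/(-284922) - 24406 = -1/284922 - 24406 = -6953806333/284922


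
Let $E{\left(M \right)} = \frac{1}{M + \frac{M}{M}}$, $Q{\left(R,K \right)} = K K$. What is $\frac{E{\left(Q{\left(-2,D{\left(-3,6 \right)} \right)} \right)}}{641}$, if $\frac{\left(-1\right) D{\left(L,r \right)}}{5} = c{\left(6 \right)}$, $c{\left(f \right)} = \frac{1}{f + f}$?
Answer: $\frac{144}{108329} \approx 0.0013293$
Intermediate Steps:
$c{\left(f \right)} = \frac{1}{2 f}$
$D{\left(L,r \right)} = - \frac{5}{12}$ ($D{\left(L,r \right)} = - 5 \frac{1}{2 \cdot 6} = - 5 \cdot \frac{1}{2} \cdot \frac{1}{6} = \left(-5\right) \frac{1}{12} = - \frac{5}{12}$)
$Q{\left(R,K \right)} = K^{2}$
$E{\left(M \right)} = \frac{1}{1 + M}$ ($E{\left(M \right)} = \frac{1}{M + 1} = \frac{1}{1 + M}$)
$\frac{E{\left(Q{\left(-2,D{\left(-3,6 \right)} \right)} \right)}}{641} = \frac{1}{641 \left(1 + \left(- \frac{5}{12}\right)^{2}\right)} = \frac{1}{641 \left(1 + \frac{25}{144}\right)} = \frac{1}{641 \cdot \frac{169}{144}} = \frac{1}{641} \cdot \frac{144}{169} = \frac{144}{108329}$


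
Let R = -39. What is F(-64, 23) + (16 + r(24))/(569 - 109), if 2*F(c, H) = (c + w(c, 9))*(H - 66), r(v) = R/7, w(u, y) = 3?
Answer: 4223103/3220 ≈ 1311.5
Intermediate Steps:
r(v) = -39/7
F(c, H) = (-66 + H)*(3 + c)/2 (F(c, H) = ((c + 3)*(H - 66))/2 = ((3 + c)*(-66 + H))/2 = ((-66 + H)*(3 + c))/2 = (-66 + H)*(3 + c)/2)
F(-64, 23) + (16 + r(24))/(569 - 109) = (-99 - 33*(-64) + (3/2)*23 + (½)*23*(-64)) + (16 - 39/7)/(569 - 109) = (-99 + 2112 + 69/2 - 736) + (73/7)/460 = 2623/2 + (73/7)*(1/460) = 2623/2 + 73/3220 = 4223103/3220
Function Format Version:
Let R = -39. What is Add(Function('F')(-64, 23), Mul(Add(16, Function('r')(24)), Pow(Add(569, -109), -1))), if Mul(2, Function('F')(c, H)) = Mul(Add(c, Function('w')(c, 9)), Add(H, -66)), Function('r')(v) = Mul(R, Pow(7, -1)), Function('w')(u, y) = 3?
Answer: Rational(4223103, 3220) ≈ 1311.5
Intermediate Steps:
Function('r')(v) = Rational(-39, 7) (Function('r')(v) = Mul(-39, Pow(7, -1)) = Mul(-39, Rational(1, 7)) = Rational(-39, 7))
Function('F')(c, H) = Mul(Rational(1, 2), Add(-66, H), Add(3, c)) (Function('F')(c, H) = Mul(Rational(1, 2), Mul(Add(c, 3), Add(H, -66))) = Mul(Rational(1, 2), Mul(Add(3, c), Add(-66, H))) = Mul(Rational(1, 2), Mul(Add(-66, H), Add(3, c))) = Mul(Rational(1, 2), Add(-66, H), Add(3, c)))
Add(Function('F')(-64, 23), Mul(Add(16, Function('r')(24)), Pow(Add(569, -109), -1))) = Add(Add(-99, Mul(-33, -64), Mul(Rational(3, 2), 23), Mul(Rational(1, 2), 23, -64)), Mul(Add(16, Rational(-39, 7)), Pow(Add(569, -109), -1))) = Add(Add(-99, 2112, Rational(69, 2), -736), Mul(Rational(73, 7), Pow(460, -1))) = Add(Rational(2623, 2), Mul(Rational(73, 7), Rational(1, 460))) = Add(Rational(2623, 2), Rational(73, 3220)) = Rational(4223103, 3220)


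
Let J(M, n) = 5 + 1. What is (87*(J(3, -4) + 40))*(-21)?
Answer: -84042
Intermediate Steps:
J(M, n) = 6
(87*(J(3, -4) + 40))*(-21) = (87*(6 + 40))*(-21) = (87*46)*(-21) = 4002*(-21) = -84042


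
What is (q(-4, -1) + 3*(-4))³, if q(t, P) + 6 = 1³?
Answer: -4913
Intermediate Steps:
q(t, P) = -5 (q(t, P) = -6 + 1³ = -6 + 1 = -5)
(q(-4, -1) + 3*(-4))³ = (-5 + 3*(-4))³ = (-5 - 12)³ = (-17)³ = -4913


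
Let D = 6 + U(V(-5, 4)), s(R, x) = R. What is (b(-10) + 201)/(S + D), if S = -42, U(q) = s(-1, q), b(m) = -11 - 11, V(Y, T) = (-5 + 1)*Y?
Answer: -179/37 ≈ -4.8378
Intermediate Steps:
V(Y, T) = -4*Y
b(m) = -22
U(q) = -1
D = 5 (D = 6 - 1 = 5)
(b(-10) + 201)/(S + D) = (-22 + 201)/(-42 + 5) = 179/(-37) = 179*(-1/37) = -179/37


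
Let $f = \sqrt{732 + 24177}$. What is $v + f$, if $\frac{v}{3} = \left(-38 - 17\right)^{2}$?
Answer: $9075 + 19 \sqrt{69} \approx 9232.8$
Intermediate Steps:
$v = 9075$ ($v = 3 \left(-38 - 17\right)^{2} = 3 \left(-55\right)^{2} = 3 \cdot 3025 = 9075$)
$f = 19 \sqrt{69}$ ($f = \sqrt{24909} = 19 \sqrt{69} \approx 157.83$)
$v + f = 9075 + 19 \sqrt{69}$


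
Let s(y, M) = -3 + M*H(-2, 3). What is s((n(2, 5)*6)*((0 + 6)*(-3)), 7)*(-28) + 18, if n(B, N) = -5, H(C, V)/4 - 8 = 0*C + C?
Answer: -4602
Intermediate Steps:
H(C, V) = 32 + 4*C (H(C, V) = 32 + 4*(0*C + C) = 32 + 4*(0 + C) = 32 + 4*C)
s(y, M) = -3 + 24*M (s(y, M) = -3 + M*(32 + 4*(-2)) = -3 + M*(32 - 8) = -3 + M*24 = -3 + 24*M)
s((n(2, 5)*6)*((0 + 6)*(-3)), 7)*(-28) + 18 = (-3 + 24*7)*(-28) + 18 = (-3 + 168)*(-28) + 18 = 165*(-28) + 18 = -4620 + 18 = -4602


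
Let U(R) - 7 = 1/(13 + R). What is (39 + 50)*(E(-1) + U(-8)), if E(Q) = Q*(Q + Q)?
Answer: 4094/5 ≈ 818.80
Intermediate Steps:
U(R) = 7 + 1/(13 + R)
E(Q) = 2*Q² (E(Q) = Q*(2*Q) = 2*Q²)
(39 + 50)*(E(-1) + U(-8)) = (39 + 50)*(2*(-1)² + (92 + 7*(-8))/(13 - 8)) = 89*(2*1 + (92 - 56)/5) = 89*(2 + (⅕)*36) = 89*(2 + 36/5) = 89*(46/5) = 4094/5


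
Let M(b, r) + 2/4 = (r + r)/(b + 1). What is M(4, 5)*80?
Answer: 120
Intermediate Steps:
M(b, r) = -½ + 2*r/(1 + b) (M(b, r) = -½ + (r + r)/(b + 1) = -½ + (2*r)/(1 + b) = -½ + 2*r/(1 + b))
M(4, 5)*80 = ((-1 - 1*4 + 4*5)/(2*(1 + 4)))*80 = ((½)*(-1 - 4 + 20)/5)*80 = ((½)*(⅕)*15)*80 = (3/2)*80 = 120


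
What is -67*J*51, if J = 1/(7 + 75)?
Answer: -3417/82 ≈ -41.671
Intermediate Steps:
J = 1/82 ≈ 0.012195
-67*J*51 = -67*1/82*51 = -67/82*51 = -3417/82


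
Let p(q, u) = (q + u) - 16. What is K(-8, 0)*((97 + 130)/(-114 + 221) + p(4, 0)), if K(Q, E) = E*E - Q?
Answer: -8456/107 ≈ -79.028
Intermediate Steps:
K(Q, E) = E² - Q
p(q, u) = -16 + q + u
K(-8, 0)*((97 + 130)/(-114 + 221) + p(4, 0)) = (0² - 1*(-8))*((97 + 130)/(-114 + 221) + (-16 + 4 + 0)) = (0 + 8)*(227/107 - 12) = 8*(227*(1/107) - 12) = 8*(227/107 - 12) = 8*(-1057/107) = -8456/107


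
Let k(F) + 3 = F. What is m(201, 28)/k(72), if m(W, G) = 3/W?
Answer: 1/4623 ≈ 0.00021631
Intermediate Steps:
k(F) = -3 + F
m(201, 28)/k(72) = (3/201)/(-3 + 72) = (3*(1/201))/69 = (1/67)*(1/69) = 1/4623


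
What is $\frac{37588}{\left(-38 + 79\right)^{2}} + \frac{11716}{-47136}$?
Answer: $\frac{438013343}{19808904} \approx 22.112$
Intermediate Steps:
$\frac{37588}{\left(-38 + 79\right)^{2}} + \frac{11716}{-47136} = \frac{37588}{41^{2}} + 11716 \left(- \frac{1}{47136}\right) = \frac{37588}{1681} - \frac{2929}{11784} = \frac{438013343}{19808904}$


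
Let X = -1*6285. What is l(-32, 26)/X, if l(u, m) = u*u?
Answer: -1024/6285 ≈ -0.16293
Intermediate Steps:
X = -6285
l(u, m) = u²
l(-32, 26)/X = (-32)²/(-6285) = 1024*(-1/6285) = -1024/6285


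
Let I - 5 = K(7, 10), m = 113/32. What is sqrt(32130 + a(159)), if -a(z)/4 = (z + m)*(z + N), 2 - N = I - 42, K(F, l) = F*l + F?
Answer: I*sqrt(744562)/4 ≈ 215.72*I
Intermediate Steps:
K(F, l) = F + F*l
m = 113/32 (m = 113*(1/32) = 113/32 ≈ 3.5313)
I = 82 (I = 5 + 7*(1 + 10) = 5 + 7*11 = 5 + 77 = 82)
N = -38 (N = 2 - (82 - 42) = 2 - 1*40 = 2 - 40 = -38)
a(z) = -4*(-38 + z)*(113/32 + z) (a(z) = -4*(z + 113/32)*(z - 38) = -4*(113/32 + z)*(-38 + z) = -4*(-38 + z)*(113/32 + z))
sqrt(32130 + a(159)) = sqrt(32130 + (2147/4 - 4*159**2 + (1103/8)*159)) = sqrt(32130 + (2147/4 - 4*25281 + 175377/8)) = sqrt(32130 + (2147/4 - 101124 + 175377/8)) = sqrt(32130 - 629321/8) = sqrt(-372281/8) = I*sqrt(744562)/4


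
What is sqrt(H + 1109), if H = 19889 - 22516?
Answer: I*sqrt(1518) ≈ 38.962*I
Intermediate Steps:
H = -2627
sqrt(H + 1109) = sqrt(-2627 + 1109) = sqrt(-1518) = I*sqrt(1518)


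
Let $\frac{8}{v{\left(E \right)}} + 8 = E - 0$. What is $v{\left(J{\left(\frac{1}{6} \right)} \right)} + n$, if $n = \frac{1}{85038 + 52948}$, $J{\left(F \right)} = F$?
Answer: $- \frac{6623281}{6485342} \approx -1.0213$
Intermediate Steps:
$v{\left(E \right)} = \frac{8}{-8 + E}$ ($v{\left(E \right)} = \frac{8}{-8 + \left(E - 0\right)} = \frac{8}{-8 + \left(E + 0\right)} = \frac{8}{-8 + E}$)
$n = \frac{1}{137986} \approx 7.2471 \cdot 10^{-6}$
$v{\left(J{\left(\frac{1}{6} \right)} \right)} + n = \frac{8}{-8 + \frac{1}{6}} + \frac{1}{137986} = \frac{8}{- \frac{47}{6}} + \frac{1}{137986} = 8 \left(- \frac{6}{47}\right) + \frac{1}{137986} = - \frac{48}{47} + \frac{1}{137986} = - \frac{6623281}{6485342}$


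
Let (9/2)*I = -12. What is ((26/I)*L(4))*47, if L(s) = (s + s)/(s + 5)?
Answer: -1222/3 ≈ -407.33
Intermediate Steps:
L(s) = 2*s/(5 + s) (L(s) = (2*s)/(5 + s) = 2*s/(5 + s))
I = -8/3 (I = (2/9)*(-12) = -8/3 ≈ -2.6667)
((26/I)*L(4))*47 = ((26/(-8/3))*(2*4/(5 + 4)))*47 = ((26*(-3/8))*(2*4/9))*47 = -39*4/(2*9)*47 = -39/4*8/9*47 = -26/3*47 = -1222/3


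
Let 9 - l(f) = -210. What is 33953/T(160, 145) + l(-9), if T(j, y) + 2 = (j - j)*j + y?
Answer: 65270/143 ≈ 456.43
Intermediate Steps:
T(j, y) = -2 + y (T(j, y) = -2 + ((j - j)*j + y) = -2 + (0*j + y) = -2 + (0 + y) = -2 + y)
l(f) = 219 (l(f) = 9 - 1*(-210) = 9 + 210 = 219)
33953/T(160, 145) + l(-9) = 33953/(-2 + 145) + 219 = 33953/143 + 219 = 65270/143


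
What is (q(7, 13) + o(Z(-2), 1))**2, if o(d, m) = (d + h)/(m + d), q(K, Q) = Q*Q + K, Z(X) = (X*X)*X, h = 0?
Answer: 1537600/49 ≈ 31380.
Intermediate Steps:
Z(X) = X**3 (Z(X) = X**2*X = X**3)
q(K, Q) = K + Q**2 (q(K, Q) = Q**2 + K = K + Q**2)
o(d, m) = d/(d + m) (o(d, m) = (d + 0)/(m + d) = d/(d + m))
(q(7, 13) + o(Z(-2), 1))**2 = ((7 + 13**2) + (-2)**3/((-2)**3 + 1))**2 = ((7 + 169) - 8/(-8 + 1))**2 = (176 - 8/(-7))**2 = (176 - 8*(-1/7))**2 = (176 + 8/7)**2 = (1240/7)**2 = 1537600/49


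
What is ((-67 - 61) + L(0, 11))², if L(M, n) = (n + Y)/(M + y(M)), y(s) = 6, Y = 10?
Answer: 62001/4 ≈ 15500.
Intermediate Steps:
L(M, n) = (10 + n)/(6 + M) (L(M, n) = (n + 10)/(M + 6) = (10 + n)/(6 + M))
((-67 - 61) + L(0, 11))² = ((-67 - 61) + (10 + 11)/(6 + 0))² = (-128 + 21/6)² = (-128 + (⅙)*21)² = (-128 + 7/2)² = (-249/2)² = 62001/4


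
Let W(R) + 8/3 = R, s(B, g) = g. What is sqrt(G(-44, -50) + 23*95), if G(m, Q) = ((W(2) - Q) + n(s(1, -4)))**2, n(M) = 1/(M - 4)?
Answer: 31*sqrt(2761)/24 ≈ 67.871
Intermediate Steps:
W(R) = -8/3 + R
n(M) = 1/(-4 + M)
G(m, Q) = (-19/24 - Q)**2 (G(m, Q) = (((-8/3 + 2) - Q) + 1/(-4 - 4))**2 = ((-2/3 - Q) + 1/(-8))**2 = ((-2/3 - Q) - 1/8)**2 = (-19/24 - Q)**2)
sqrt(G(-44, -50) + 23*95) = sqrt((19 + 24*(-50))**2/576 + 23*95) = sqrt((19 - 1200)**2/576 + 2185) = sqrt((1/576)*(-1181)**2 + 2185) = sqrt((1/576)*1394761 + 2185) = sqrt(1394761/576 + 2185) = sqrt(2653321/576) = 31*sqrt(2761)/24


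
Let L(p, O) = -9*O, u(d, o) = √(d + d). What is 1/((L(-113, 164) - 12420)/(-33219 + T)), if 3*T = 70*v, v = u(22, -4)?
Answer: 3691/1544 - 35*√11/10422 ≈ 2.3794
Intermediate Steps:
u(d, o) = √2*√d (u(d, o) = √(2*d) = √2*√d)
v = 2*√11 (v = √2*√22 = 2*√11 ≈ 6.6332)
T = 140*√11/3 (T = (70*(2*√11))/3 = (140*√11)/3 = 140*√11/3 ≈ 154.78)
1/((L(-113, 164) - 12420)/(-33219 + T)) = 1/((-9*164 - 12420)/(-33219 + 140*√11/3)) = 1/((-1476 - 12420)/(-33219 + 140*√11/3)) = 1/(-13896/(-33219 + 140*√11/3)) = 3691/1544 - 35*√11/10422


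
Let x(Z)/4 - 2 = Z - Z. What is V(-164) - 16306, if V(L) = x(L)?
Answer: -16298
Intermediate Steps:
x(Z) = 8 (x(Z) = 8 + 4*(Z - Z) = 8 + 4*0 = 8 + 0 = 8)
V(L) = 8
V(-164) - 16306 = 8 - 16306 = -16298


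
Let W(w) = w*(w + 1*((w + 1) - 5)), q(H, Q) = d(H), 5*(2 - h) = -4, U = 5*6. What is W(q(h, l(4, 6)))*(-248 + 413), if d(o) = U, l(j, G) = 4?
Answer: 277200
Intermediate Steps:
U = 30
d(o) = 30
h = 14/5 (h = 2 - ⅕*(-4) = 2 + ⅘ = 14/5 ≈ 2.8000)
q(H, Q) = 30
W(w) = w*(-4 + 2*w) (W(w) = w*(w + 1*((1 + w) - 5)) = w*(w + 1*(-4 + w)) = w*(w + (-4 + w)) = w*(-4 + 2*w))
W(q(h, l(4, 6)))*(-248 + 413) = (2*30*(-2 + 30))*(-248 + 413) = (2*30*28)*165 = 1680*165 = 277200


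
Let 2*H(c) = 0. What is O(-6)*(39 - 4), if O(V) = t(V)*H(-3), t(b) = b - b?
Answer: 0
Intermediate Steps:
H(c) = 0 (H(c) = (½)*0 = 0)
t(b) = 0
O(V) = 0 (O(V) = 0*0 = 0)
O(-6)*(39 - 4) = 0*(39 - 4) = 0*35 = 0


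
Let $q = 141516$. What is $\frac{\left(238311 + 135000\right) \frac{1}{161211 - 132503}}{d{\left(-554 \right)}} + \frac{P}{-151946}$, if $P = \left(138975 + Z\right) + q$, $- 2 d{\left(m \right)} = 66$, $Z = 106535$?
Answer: $- \frac{70562935445}{23991361724} \approx -2.9412$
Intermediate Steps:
$d{\left(m \right)} = -33$ ($d{\left(m \right)} = \left(- \frac{1}{2}\right) 66 = -33$)
$P = 387026$ ($P = \left(138975 + 106535\right) + 141516 = 245510 + 141516 = 387026$)
$\frac{\left(238311 + 135000\right) \frac{1}{161211 - 132503}}{d{\left(-554 \right)}} + \frac{P}{-151946} = \frac{\left(238311 + 135000\right) \frac{1}{161211 - 132503}}{-33} + \frac{387026}{-151946} = \frac{373311}{28708} \left(- \frac{1}{33}\right) + 387026 \left(- \frac{1}{151946}\right) = 373311 \cdot \frac{1}{28708} \left(- \frac{1}{33}\right) - \frac{193513}{75973} = \frac{373311}{28708} \left(- \frac{1}{33}\right) - \frac{193513}{75973} = - \frac{124437}{315788} - \frac{193513}{75973} = - \frac{70562935445}{23991361724}$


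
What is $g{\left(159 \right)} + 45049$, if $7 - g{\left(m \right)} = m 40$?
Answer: $38696$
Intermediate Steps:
$g{\left(m \right)} = 7 - 40 m$ ($g{\left(m \right)} = 7 - m 40 = 7 - 40 m$)
$g{\left(159 \right)} + 45049 = \left(7 - 6360\right) + 45049 = -6353 + 45049 = 38696$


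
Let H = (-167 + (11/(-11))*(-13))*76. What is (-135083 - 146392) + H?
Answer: -293179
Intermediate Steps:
H = -11704 (H = (-167 + (11*(-1/11))*(-13))*76 = (-167 - 1*(-13))*76 = (-167 + 13)*76 = -154*76 = -11704)
(-135083 - 146392) + H = (-135083 - 146392) - 11704 = -281475 - 11704 = -293179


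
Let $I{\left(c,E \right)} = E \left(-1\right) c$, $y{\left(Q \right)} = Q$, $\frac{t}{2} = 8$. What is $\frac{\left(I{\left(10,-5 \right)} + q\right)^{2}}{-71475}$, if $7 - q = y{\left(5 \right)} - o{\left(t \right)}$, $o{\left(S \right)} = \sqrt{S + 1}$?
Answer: $- \frac{\left(52 + \sqrt{17}\right)^{2}}{71475} \approx -0.044069$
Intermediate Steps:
$t = 16$ ($t = 2 \cdot 8 = 16$)
$o{\left(S \right)} = \sqrt{1 + S}$
$I{\left(c,E \right)} = - E c$
$q = 2 + \sqrt{17}$ ($q = 7 - \left(5 - \sqrt{1 + 16}\right) = 7 - \left(5 - \sqrt{17}\right) = 2 + \sqrt{17} \approx 6.1231$)
$\frac{\left(I{\left(10,-5 \right)} + q\right)^{2}}{-71475} = \frac{\left(\left(-1\right) \left(-5\right) 10 + \left(2 + \sqrt{17}\right)\right)^{2}}{-71475} = \left(50 + \left(2 + \sqrt{17}\right)\right)^{2} \left(- \frac{1}{71475}\right) = \left(52 + \sqrt{17}\right)^{2} \left(- \frac{1}{71475}\right) = - \frac{\left(52 + \sqrt{17}\right)^{2}}{71475}$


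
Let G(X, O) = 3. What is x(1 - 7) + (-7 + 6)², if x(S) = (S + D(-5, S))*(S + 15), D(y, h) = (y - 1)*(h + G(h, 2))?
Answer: 109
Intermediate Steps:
D(y, h) = (-1 + y)*(3 + h) (D(y, h) = (y - 1)*(h + 3) = (-1 + y)*(3 + h))
x(S) = (-18 - 5*S)*(15 + S) (x(S) = (S + (-3 - S + 3*(-5) + S*(-5)))*(S + 15) = (S + (-3 - S - 15 - 5*S))*(15 + S) = (S + (-18 - 6*S))*(15 + S) = (-18 - 5*S)*(15 + S))
x(1 - 7) + (-7 + 6)² = (-270 - 93*(1 - 7) - 5*(1 - 7)²) + (-7 + 6)² = (-270 - 93*(-6) - 5*(-6)²) + (-1)² = (-270 + 558 - 5*36) + 1 = (-270 + 558 - 180) + 1 = 108 + 1 = 109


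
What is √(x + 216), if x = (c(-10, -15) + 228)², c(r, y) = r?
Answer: 2*√11935 ≈ 218.49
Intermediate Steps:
x = 47524 (x = (-10 + 228)² = 218² = 47524)
√(x + 216) = √(47524 + 216) = √47740 = 2*√11935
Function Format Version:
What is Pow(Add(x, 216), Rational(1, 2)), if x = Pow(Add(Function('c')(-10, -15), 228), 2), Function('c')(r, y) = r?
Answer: Mul(2, Pow(11935, Rational(1, 2))) ≈ 218.49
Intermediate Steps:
x = 47524 (x = Pow(Add(-10, 228), 2) = Pow(218, 2) = 47524)
Pow(Add(x, 216), Rational(1, 2)) = Pow(Add(47524, 216), Rational(1, 2)) = Pow(47740, Rational(1, 2)) = Mul(2, Pow(11935, Rational(1, 2)))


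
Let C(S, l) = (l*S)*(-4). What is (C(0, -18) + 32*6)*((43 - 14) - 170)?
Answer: -27072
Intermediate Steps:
C(S, l) = -4*S*l (C(S, l) = (S*l)*(-4) = -4*S*l)
(C(0, -18) + 32*6)*((43 - 14) - 170) = (-4*0*(-18) + 32*6)*((43 - 14) - 170) = (0 + 192)*(29 - 170) = 192*(-141) = -27072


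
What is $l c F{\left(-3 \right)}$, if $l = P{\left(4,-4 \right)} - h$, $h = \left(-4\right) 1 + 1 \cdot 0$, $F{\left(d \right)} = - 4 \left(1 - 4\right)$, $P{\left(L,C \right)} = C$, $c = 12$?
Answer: $0$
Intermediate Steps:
$F{\left(d \right)} = 12$ ($F{\left(d \right)} = \left(-4\right) \left(-3\right) = 12$)
$h = -4$ ($h = -4 + 0 = -4$)
$l = 0$ ($l = -4 - -4 = -4 + 4 = 0$)
$l c F{\left(-3 \right)} = 0 \cdot 12 \cdot 12 = 0 \cdot 12 = 0$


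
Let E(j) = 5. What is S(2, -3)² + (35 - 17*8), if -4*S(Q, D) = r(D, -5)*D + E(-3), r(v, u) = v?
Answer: -355/4 ≈ -88.750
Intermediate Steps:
S(Q, D) = -5/4 - D²/4 (S(Q, D) = -(D*D + 5)/4 = -(D² + 5)/4 = -(5 + D²)/4 = -5/4 - D²/4)
S(2, -3)² + (35 - 17*8) = (-5/4 - ¼*(-3)²)² + (35 - 17*8) = (-5/4 - ¼*9)² + (35 - 136) = (-5/4 - 9/4)² - 101 = (-7/2)² - 101 = 49/4 - 101 = -355/4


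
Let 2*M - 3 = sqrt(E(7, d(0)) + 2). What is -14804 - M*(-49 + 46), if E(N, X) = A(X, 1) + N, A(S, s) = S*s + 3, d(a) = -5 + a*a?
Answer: -29599/2 + 3*sqrt(7)/2 ≈ -14796.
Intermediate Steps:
d(a) = -5 + a**2
A(S, s) = 3 + S*s
E(N, X) = 3 + N + X (E(N, X) = (3 + X*1) + N = (3 + X) + N = 3 + N + X)
M = 3/2 + sqrt(7)/2 (M = 3/2 + sqrt((3 + 7 + (-5 + 0**2)) + 2)/2 = 3/2 + sqrt((3 + 7 + (-5 + 0)) + 2)/2 = 3/2 + sqrt((3 + 7 - 5) + 2)/2 = 3/2 + sqrt(5 + 2)/2 = 3/2 + sqrt(7)/2 ≈ 2.8229)
-14804 - M*(-49 + 46) = -14804 - (3/2 + sqrt(7)/2)*(-49 + 46) = -14804 - (3/2 + sqrt(7)/2)*(-3) = -14804 - (-9/2 - 3*sqrt(7)/2) = -14804 + (9/2 + 3*sqrt(7)/2) = -29599/2 + 3*sqrt(7)/2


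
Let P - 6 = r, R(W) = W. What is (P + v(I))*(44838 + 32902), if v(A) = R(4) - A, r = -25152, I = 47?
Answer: -1958192860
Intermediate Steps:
P = -25146 (P = 6 - 25152 = -25146)
v(A) = 4 - A
(P + v(I))*(44838 + 32902) = (-25146 + (4 - 1*47))*(44838 + 32902) = (-25146 + (4 - 47))*77740 = (-25146 - 43)*77740 = -25189*77740 = -1958192860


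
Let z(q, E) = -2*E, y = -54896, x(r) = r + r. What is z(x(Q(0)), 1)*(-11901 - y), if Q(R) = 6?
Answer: -85990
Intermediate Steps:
x(r) = 2*r
z(x(Q(0)), 1)*(-11901 - y) = (-2*1)*(-11901 - 1*(-54896)) = -2*(-11901 + 54896) = -2*42995 = -85990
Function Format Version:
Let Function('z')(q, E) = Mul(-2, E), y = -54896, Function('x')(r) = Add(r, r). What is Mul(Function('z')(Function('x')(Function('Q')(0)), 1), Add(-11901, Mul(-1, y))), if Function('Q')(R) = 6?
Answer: -85990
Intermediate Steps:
Function('x')(r) = Mul(2, r)
Mul(Function('z')(Function('x')(Function('Q')(0)), 1), Add(-11901, Mul(-1, y))) = Mul(Mul(-2, 1), Add(-11901, Mul(-1, -54896))) = Mul(-2, Add(-11901, 54896)) = Mul(-2, 42995) = -85990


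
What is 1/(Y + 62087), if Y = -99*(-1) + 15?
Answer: 1/62201 ≈ 1.6077e-5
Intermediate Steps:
Y = 114 (Y = 99 + 15 = 114)
1/(Y + 62087) = 1/(114 + 62087) = 1/62201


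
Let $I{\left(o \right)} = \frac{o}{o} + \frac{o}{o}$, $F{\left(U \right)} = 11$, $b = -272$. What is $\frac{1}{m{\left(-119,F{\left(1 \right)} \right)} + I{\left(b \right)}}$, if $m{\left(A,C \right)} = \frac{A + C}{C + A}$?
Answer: $\frac{1}{3} \approx 0.33333$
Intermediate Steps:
$I{\left(o \right)} = 2$ ($I{\left(o \right)} = 1 + 1 = 2$)
$m{\left(A,C \right)} = 1$ ($m{\left(A,C \right)} = \frac{A + C}{A + C} = 1$)
$\frac{1}{m{\left(-119,F{\left(1 \right)} \right)} + I{\left(b \right)}} = \frac{1}{1 + 2} = \frac{1}{3}$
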